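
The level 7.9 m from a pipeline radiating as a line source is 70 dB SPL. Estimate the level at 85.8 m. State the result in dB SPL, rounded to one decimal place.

59.6 dB SPL

Line-source attenuation: ΔL = 10·log₁₀(r₂/r₁) = 10·log₁₀(85.8/7.9) = 10.359 dB.
L₂ = 70 − 10·log₁₀(85.8/7.9) = 70 − 10.359 = 59.64 dB SPL.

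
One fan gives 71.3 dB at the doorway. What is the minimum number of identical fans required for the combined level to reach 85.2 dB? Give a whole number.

25

Need L₁ + 10·log₁₀ N ≥ 85.2, i.e. log₁₀ N ≥ 1.39.
N ≥ 10^(13.9/10) = 24.547, so N = 25.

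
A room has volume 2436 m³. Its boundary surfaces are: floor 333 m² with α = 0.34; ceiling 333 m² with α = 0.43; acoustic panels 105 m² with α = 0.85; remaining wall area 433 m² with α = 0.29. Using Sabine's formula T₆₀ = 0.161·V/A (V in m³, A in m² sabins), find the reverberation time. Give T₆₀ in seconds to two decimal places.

Total absorption A = 333·0.34 + 333·0.43 + 105·0.85 + 433·0.29 = 471.23 m² sabins.
T₆₀ = 0.161 × 2436 / 471.23 = 0.832 s.

0.83 s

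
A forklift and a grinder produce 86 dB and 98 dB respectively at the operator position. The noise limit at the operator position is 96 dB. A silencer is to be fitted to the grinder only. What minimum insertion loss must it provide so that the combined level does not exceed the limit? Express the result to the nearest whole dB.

Everything except the grinder sums to 10^(86/10) = 3.981e+08 in linear terms, 86.00 dB.
The limit corresponds to 10^(96/10) = 3.981e+09; subtracting the fixed part leaves 3.583e+09 for the grinder, i.e. 95.54 dB.
So the grinder must be reduced from 98 to 95.54 dB: IL = 2.46 dB.

2 dB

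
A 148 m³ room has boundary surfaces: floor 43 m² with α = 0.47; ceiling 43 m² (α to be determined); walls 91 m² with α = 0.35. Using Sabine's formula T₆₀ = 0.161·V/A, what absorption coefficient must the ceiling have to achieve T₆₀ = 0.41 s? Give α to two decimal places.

0.14

From T₆₀ = 0.161·V/A, the target T₆₀ = 0.41 s needs A = 0.161·148/0.41 = 58.12 m².
Absorption from the other surfaces = 43·0.47 + 91·0.35 = 52.06 m², so the ceiling must supply 6.06 m² over 43 m².
α = 6.06/43 = 0.141.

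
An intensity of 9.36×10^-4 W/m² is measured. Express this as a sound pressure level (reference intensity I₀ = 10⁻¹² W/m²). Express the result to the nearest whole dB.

90 dB

I/I₀ = 9.36×10^-4/10⁻¹² = 9.36×10^8, and L = 10·log₁₀(I/I₀).
L = 10·(0.9713 + 8) = 89.71 dB.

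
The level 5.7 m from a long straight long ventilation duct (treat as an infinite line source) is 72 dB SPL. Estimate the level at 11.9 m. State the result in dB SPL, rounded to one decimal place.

68.8 dB SPL

Line-source attenuation: ΔL = 10·log₁₀(r₂/r₁) = 10·log₁₀(11.9/5.7) = 3.197 dB.
L₂ = 72 − 10·log₁₀(11.9/5.7) = 72 − 3.197 = 68.80 dB SPL.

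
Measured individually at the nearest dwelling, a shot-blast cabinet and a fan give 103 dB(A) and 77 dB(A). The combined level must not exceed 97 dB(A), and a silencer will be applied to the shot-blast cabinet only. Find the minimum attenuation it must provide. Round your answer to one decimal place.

Fixed contribution from the other source: Σ 10^(L/10) = 10^(77/10) = 5.012e+07 (77.00 dB(A)).
To meet 97 dB(A) overall, the treated shot-blast cabinet may contribute at most 10^(97/10) − 5.012e+07 = 4.962e+09, i.e. 96.96 dB(A).
Required insertion loss = 103 − 96.96 = 6.04 dB.

6.0 dB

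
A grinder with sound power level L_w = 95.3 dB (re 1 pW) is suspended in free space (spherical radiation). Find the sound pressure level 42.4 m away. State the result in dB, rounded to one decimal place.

L_p = L_w − 10·log₁₀(4π·r²) with r = 42.4 m.
4π·r² = 2.259e+04 m², 10·log₁₀ of that is 43.539 dB.
L_p = 95.3 − 43.539 = 51.76 dB.

51.8 dB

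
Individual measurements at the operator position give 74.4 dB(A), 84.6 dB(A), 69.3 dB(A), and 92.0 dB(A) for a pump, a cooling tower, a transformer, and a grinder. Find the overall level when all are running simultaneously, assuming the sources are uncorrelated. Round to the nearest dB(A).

For uncorrelated sources the intensities add, so convert each level to linear form, sum, and take 10·log₁₀ of the total.
Σ 10^(L/10) = 10^(74.4/10) + 10^(84.6/10) + 10^(69.3/10) + 10^(92.0/10) = 1.909e+09.
L_total = 10·log₁₀(1.909e+09) = 92.81 dB(A).

93 dB(A)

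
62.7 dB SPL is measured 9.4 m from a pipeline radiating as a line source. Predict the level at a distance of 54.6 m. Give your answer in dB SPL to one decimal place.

Line-source attenuation: ΔL = 10·log₁₀(r₂/r₁) = 10·log₁₀(54.6/9.4) = 7.641 dB.
L₂ = 62.7 − 10·log₁₀(54.6/9.4) = 62.7 − 7.641 = 55.06 dB SPL.

55.1 dB SPL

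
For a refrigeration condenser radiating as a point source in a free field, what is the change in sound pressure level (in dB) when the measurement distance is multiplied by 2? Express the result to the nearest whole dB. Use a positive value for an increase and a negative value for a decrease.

-6 dB

A point source loses 6 dB per doubling of distance; generally ΔL = −20·log₁₀(r₂/r₁).
ΔL = −20·log₁₀(2) = -6.02 dB.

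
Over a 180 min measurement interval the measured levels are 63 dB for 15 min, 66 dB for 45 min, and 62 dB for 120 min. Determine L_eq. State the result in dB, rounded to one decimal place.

Weight each interval's intensity by its duration and average over T = 180 min:
Σ tᵢ·10^(Lᵢ/10) = 15·10^(63/10) + 45·10^(66/10) + 120·10^(62/10) = 3.993e+08.
L_eq = 10·log₁₀(3.993e+08/180) = 63.46 dB.

63.5 dB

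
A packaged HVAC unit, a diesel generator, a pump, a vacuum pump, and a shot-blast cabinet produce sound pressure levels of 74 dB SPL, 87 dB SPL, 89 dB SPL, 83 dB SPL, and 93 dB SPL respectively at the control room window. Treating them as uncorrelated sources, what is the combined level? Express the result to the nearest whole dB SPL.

For uncorrelated sources the intensities add, so convert each level to linear form, sum, and take 10·log₁₀ of the total.
Σ 10^(L/10) = 10^(74/10) + 10^(87/10) + 10^(89/10) + 10^(83/10) + 10^(93/10) = 3.515e+09.
L_total = 10·log₁₀(3.515e+09) = 95.46 dB SPL.

95 dB SPL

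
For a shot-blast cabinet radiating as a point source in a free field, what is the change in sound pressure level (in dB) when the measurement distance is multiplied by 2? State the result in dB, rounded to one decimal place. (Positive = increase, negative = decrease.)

A point source loses 6 dB per doubling of distance; generally ΔL = −20·log₁₀(r₂/r₁).
ΔL = −20·log₁₀(2) = -6.02 dB.

-6.0 dB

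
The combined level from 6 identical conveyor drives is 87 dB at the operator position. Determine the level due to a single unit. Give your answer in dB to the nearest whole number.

79 dB

6 equal contributions raise the level by 10·log₁₀ 6 = 7.782 dB, so each unit alone gives 87 − 7.782.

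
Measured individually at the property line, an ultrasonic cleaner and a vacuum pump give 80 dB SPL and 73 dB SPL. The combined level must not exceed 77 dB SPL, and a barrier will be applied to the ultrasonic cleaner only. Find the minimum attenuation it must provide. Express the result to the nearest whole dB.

5 dB

Everything except the ultrasonic cleaner sums to 10^(73/10) = 1.995e+07 in linear terms, 73.00 dB SPL.
To meet 77 dB SPL overall, the treated ultrasonic cleaner may contribute at most 10^(77/10) − 1.995e+07 = 3.017e+07, i.e. 74.80 dB SPL.
Required insertion loss = 80 − 74.80 = 5.20 dB.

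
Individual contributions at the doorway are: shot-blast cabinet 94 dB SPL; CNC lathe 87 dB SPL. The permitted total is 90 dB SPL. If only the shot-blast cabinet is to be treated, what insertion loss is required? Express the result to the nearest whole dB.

The untreated sources together contribute 10^(87/10) = 5.012e+08, i.e. 87.00 dB SPL.
The limit corresponds to 10^(90/10) = 1.000e+09; subtracting the fixed part leaves 4.988e+08 for the shot-blast cabinet, i.e. 86.98 dB SPL.
So the shot-blast cabinet must be reduced from 94 to 86.98 dB SPL: IL = 7.02 dB.

7 dB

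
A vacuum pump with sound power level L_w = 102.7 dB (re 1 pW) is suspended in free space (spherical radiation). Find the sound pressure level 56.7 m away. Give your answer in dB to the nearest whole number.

The power spreads over a sphere of area 4π·r², so L_p = L_w − 10·log₁₀(4π·r²).
4π·r² = 4.04e+04 m², 10·log₁₀ of that is 46.064 dB.
L_p = 102.7 − 46.064 = 56.64 dB.

57 dB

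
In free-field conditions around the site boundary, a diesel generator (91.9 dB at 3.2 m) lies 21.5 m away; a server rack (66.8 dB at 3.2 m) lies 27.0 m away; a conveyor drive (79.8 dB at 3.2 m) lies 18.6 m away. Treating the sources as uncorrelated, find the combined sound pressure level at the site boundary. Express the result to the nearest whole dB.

76 dB

First find each source's level at the receiver (point-source: −20·log₁₀(r/r_ref)), then combine on an intensity basis.
diesel generator: 91.9 − 20·log₁₀(21.5/3.2) = 91.9 − 16.55 = 75.35 dB.
server rack: 66.8 − 20·log₁₀(27.0/3.2) = 66.8 − 18.52 = 48.28 dB.
conveyor drive: 79.8 − 20·log₁₀(18.6/3.2) = 79.8 − 15.29 = 64.51 dB.
Σ 10^(L/10) = 3.720e+07 → L_total = 10·log₁₀(3.720e+07) = 75.71 dB.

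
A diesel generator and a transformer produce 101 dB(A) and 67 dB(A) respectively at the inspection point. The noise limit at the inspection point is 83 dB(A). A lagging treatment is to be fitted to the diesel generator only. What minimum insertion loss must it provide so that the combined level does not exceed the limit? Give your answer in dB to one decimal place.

18.1 dB

The untreated sources together contribute 10^(67/10) = 5.012e+06, i.e. 67.00 dB(A).
The limit corresponds to 10^(83/10) = 1.995e+08; subtracting the fixed part leaves 1.945e+08 for the diesel generator, i.e. 82.89 dB(A).
So the diesel generator must be reduced from 101 to 82.89 dB(A): IL = 18.11 dB.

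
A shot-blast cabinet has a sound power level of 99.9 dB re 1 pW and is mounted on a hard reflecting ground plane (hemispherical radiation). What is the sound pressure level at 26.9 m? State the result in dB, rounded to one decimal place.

63.3 dB

Free-field hemispherical radiation: L_p = L_w − 10·log₁₀(2π·r²), r = 26.9 m.
2π·r² = 4547 m², 10·log₁₀ of that is 36.577 dB.
L_p = 99.9 − 36.577 = 63.32 dB.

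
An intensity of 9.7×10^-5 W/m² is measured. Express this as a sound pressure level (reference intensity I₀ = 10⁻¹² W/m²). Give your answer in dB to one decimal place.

L = 10·log₁₀(I/I₀) = 10·log₁₀(9.7×10^-5/10⁻¹²) = 10·log₁₀(9.7×10^7).
L = 10·(0.9868 + 7) = 79.87 dB.

79.9 dB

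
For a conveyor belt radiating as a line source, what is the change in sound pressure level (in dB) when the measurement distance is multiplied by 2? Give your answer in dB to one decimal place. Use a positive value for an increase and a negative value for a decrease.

-3.0 dB

With cylindrical spreading the level changes by −10·log₁₀(r₂/r₁).
ΔL = −10·log₁₀(2) = -3.01 dB.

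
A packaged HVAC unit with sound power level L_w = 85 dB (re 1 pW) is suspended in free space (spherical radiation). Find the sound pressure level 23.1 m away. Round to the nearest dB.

47 dB

L_p = L_w − 10·log₁₀(4π·r²) with r = 23.1 m.
4π·r² = 6706 m², 10·log₁₀ of that is 38.264 dB.
L_p = 85 − 38.264 = 46.74 dB.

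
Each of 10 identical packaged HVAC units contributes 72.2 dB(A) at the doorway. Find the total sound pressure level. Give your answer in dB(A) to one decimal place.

With 10 equal, uncorrelated contributions the intensity is 10× that of one unit, giving a rise of 10·log₁₀ 10.
L_total = 72.2 + 10·log₁₀(10) = 72.2 + 10.000 = 82.20 dB(A).

82.2 dB(A)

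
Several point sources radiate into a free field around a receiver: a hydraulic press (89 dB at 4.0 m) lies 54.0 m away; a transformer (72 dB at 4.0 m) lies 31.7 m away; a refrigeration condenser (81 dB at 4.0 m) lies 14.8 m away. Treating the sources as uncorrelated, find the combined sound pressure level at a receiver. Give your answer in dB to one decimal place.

71.4 dB

Apply inverse-square spreading to bring every level to the receiver, then sum 10^(L/10).
hydraulic press: 89 − 20·log₁₀(54.0/4.0) = 89 − 22.61 = 66.39 dB.
transformer: 72 − 20·log₁₀(31.7/4.0) = 72 − 17.98 = 54.02 dB.
refrigeration condenser: 81 − 20·log₁₀(14.8/4.0) = 81 − 11.36 = 69.64 dB.
Σ 10^(L/10) = 1.381e+07 → L_total = 10·log₁₀(1.381e+07) = 71.40 dB.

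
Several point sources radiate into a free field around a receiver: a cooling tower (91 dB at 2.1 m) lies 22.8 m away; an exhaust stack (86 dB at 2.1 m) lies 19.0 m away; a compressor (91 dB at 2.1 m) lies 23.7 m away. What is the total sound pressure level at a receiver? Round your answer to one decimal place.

Apply inverse-square spreading to bring every level to the receiver, then sum 10^(L/10).
cooling tower: 91 − 20·log₁₀(22.8/2.1) = 91 − 20.71 = 70.29 dB.
exhaust stack: 86 − 20·log₁₀(19.0/2.1) = 86 − 19.13 = 66.87 dB.
compressor: 91 − 20·log₁₀(23.7/2.1) = 91 − 21.05 = 69.95 dB.
Σ 10^(L/10) = 2.543e+07 → L_total = 10·log₁₀(2.543e+07) = 74.05 dB.

74.1 dB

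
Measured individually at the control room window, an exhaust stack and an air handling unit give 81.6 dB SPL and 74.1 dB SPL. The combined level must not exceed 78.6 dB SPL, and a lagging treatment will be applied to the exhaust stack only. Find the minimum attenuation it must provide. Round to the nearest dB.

5 dB

Fixed contribution from the other source: Σ 10^(L/10) = 10^(74.1/10) = 2.570e+07 (74.10 dB SPL).
The limit corresponds to 10^(78.6/10) = 7.244e+07; subtracting the fixed part leaves 4.674e+07 for the exhaust stack, i.e. 76.70 dB SPL.
So the exhaust stack must be reduced from 81.6 to 76.70 dB SPL: IL = 4.90 dB.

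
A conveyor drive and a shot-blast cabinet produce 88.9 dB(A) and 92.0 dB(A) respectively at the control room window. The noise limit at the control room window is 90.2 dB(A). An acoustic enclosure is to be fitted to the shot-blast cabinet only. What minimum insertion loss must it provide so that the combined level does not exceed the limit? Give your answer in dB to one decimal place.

7.7 dB

The untreated sources together contribute 10^(88.9/10) = 7.762e+08, i.e. 88.90 dB(A).
To meet 90.2 dB(A) overall, the treated shot-blast cabinet may contribute at most 10^(90.2/10) − 7.762e+08 = 2.709e+08, i.e. 84.33 dB(A).
Required insertion loss = 92.0 − 84.33 = 7.67 dB.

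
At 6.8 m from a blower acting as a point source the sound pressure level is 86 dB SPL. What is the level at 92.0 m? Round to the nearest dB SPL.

63 dB SPL

Spherical spreading from a point source gives a 20·log₁₀(r₂/r₁) drop.
L₂ = 86 − 20·log₁₀(92.0/6.8) = 86 − 22.626 = 63.37 dB SPL.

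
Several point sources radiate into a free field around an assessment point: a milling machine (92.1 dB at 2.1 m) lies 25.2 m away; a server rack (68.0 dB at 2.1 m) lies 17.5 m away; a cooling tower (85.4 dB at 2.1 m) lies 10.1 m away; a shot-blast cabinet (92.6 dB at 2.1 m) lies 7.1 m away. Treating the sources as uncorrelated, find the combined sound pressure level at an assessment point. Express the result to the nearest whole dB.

Apply inverse-square spreading to bring every level to the receiver, then sum 10^(L/10).
milling machine: 92.1 − 20·log₁₀(25.2/2.1) = 92.1 − 21.58 = 70.52 dB.
server rack: 68.0 − 20·log₁₀(17.5/2.1) = 68.0 − 18.42 = 49.58 dB.
cooling tower: 85.4 − 20·log₁₀(10.1/2.1) = 85.4 − 13.64 = 71.76 dB.
shot-blast cabinet: 92.6 − 20·log₁₀(7.1/2.1) = 92.6 − 10.58 = 82.02 dB.
Σ 10^(L/10) = 1.855e+08 → L_total = 10·log₁₀(1.855e+08) = 82.68 dB.

83 dB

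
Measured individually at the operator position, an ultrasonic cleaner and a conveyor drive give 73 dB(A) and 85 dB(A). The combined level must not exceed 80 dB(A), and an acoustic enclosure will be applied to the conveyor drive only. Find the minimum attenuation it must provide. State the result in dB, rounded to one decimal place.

6.0 dB

Everything except the conveyor drive sums to 10^(73/10) = 1.995e+07 in linear terms, 73.00 dB(A).
To meet 80 dB(A) overall, the treated conveyor drive may contribute at most 10^(80/10) − 1.995e+07 = 8.005e+07, i.e. 79.03 dB(A).
Required insertion loss = 85 − 79.03 = 5.97 dB.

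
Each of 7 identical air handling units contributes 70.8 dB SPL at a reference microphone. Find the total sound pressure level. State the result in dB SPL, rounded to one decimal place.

79.3 dB SPL

With 7 equal, uncorrelated contributions the intensity is 7× that of one unit, giving a rise of 10·log₁₀ 7.
L_total = 70.8 + 10·log₁₀(7) = 70.8 + 8.451 = 79.25 dB SPL.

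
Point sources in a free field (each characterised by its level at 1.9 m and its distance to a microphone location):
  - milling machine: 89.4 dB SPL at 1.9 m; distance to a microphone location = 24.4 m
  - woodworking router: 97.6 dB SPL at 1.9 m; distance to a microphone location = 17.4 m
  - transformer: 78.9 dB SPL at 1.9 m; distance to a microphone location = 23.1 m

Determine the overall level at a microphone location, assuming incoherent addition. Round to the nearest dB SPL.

Apply inverse-square spreading to bring every level to the receiver, then sum 10^(L/10).
milling machine: 89.4 − 20·log₁₀(24.4/1.9) = 89.4 − 22.17 = 67.23 dB SPL.
woodworking router: 97.6 − 20·log₁₀(17.4/1.9) = 97.6 − 19.24 = 78.36 dB SPL.
transformer: 78.9 − 20·log₁₀(23.1/1.9) = 78.9 − 21.70 = 57.20 dB SPL.
Σ 10^(L/10) = 7.442e+07 → L_total = 10·log₁₀(7.442e+07) = 78.72 dB SPL.

79 dB SPL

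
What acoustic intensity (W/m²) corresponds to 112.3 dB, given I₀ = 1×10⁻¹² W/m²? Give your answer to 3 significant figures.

0.170 W/m²

I = I₀·10^(L/10) = 10⁻¹² × 10^(112.3/10) = 10^(-0.770).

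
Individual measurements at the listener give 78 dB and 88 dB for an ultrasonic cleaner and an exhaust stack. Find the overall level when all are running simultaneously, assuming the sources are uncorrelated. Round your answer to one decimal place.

Incoherent sources combine by intensity addition: L_total = 10·log₁₀(Σ 10^(L_i/10)).
Σ 10^(L/10) = 10^(78/10) + 10^(88/10) = 6.941e+08.
L_total = 10·log₁₀(6.941e+08) = 88.41 dB.

88.4 dB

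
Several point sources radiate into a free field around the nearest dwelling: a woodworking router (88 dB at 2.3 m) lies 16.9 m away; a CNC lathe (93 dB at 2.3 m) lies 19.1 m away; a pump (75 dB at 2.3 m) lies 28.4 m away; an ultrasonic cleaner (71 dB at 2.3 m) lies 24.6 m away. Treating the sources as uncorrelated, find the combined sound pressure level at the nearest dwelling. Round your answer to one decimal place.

First find each source's level at the receiver (point-source: −20·log₁₀(r/r_ref)), then combine on an intensity basis.
woodworking router: 88 − 20·log₁₀(16.9/2.3) = 88 − 17.32 = 70.68 dB.
CNC lathe: 93 − 20·log₁₀(19.1/2.3) = 93 − 18.39 = 74.61 dB.
pump: 75 − 20·log₁₀(28.4/2.3) = 75 − 21.83 = 53.17 dB.
ultrasonic cleaner: 71 − 20·log₁₀(24.6/2.3) = 71 − 20.58 = 50.42 dB.
Σ 10^(L/10) = 4.094e+07 → L_total = 10·log₁₀(4.094e+07) = 76.12 dB.

76.1 dB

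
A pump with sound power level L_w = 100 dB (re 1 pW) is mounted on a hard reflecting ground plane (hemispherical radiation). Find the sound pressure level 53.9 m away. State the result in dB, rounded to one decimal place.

57.4 dB

The power spreads over a hemisphere of area 2π·r², so L_p = L_w − 10·log₁₀(2π·r²).
2π·r² = 1.825e+04 m², 10·log₁₀ of that is 42.614 dB.
L_p = 100 − 42.614 = 57.39 dB.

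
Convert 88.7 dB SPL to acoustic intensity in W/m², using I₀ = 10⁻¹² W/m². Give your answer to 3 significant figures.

I = I₀·10^(L/10) = 10⁻¹² × 10^(88.7/10) = 10^(-3.130).

0.000741 W/m²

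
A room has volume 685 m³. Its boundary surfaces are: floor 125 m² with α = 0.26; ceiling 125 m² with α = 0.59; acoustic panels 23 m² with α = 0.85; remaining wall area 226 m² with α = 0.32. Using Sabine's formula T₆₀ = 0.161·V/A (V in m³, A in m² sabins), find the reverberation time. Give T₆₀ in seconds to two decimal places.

A = Σ Sᵢαᵢ = 125·0.26 + 125·0.59 + 23·0.85 + 226·0.32 = 198.12 m².
T₆₀ = 0.161·V/A = 0.161·685/198.12 = 0.557 s.

0.56 s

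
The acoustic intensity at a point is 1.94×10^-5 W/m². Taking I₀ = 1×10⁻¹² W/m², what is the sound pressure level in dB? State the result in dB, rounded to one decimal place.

72.9 dB

I/I₀ = 1.94×10^-5/10⁻¹² = 1.94×10^7, and L = 10·log₁₀(I/I₀).
L = 10·(0.2878 + 7) = 72.88 dB.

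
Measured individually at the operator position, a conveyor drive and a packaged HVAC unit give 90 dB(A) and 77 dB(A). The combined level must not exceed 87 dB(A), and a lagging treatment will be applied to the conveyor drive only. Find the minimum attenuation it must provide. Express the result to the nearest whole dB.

Everything except the conveyor drive sums to 10^(77/10) = 5.012e+07 in linear terms, 77.00 dB(A).
The limit corresponds to 10^(87/10) = 5.012e+08; subtracting the fixed part leaves 4.511e+08 for the conveyor drive, i.e. 86.54 dB(A).
Required insertion loss = 90 − 86.54 = 3.46 dB.

3 dB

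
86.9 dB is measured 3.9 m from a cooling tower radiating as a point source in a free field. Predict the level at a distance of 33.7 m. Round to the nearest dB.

For a point source, L₂ = L₁ − 20·log₁₀(r₂/r₁).
L₂ = 86.9 − 20·log₁₀(33.7/3.9) = 86.9 − 18.731 = 68.17 dB.

68 dB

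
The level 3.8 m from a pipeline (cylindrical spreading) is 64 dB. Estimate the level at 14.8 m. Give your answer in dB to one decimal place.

58.1 dB

For a line source, L₂ = L₁ − 10·log₁₀(r₂/r₁).
L₂ = 64 − 10·log₁₀(14.8/3.8) = 64 − 5.905 = 58.10 dB.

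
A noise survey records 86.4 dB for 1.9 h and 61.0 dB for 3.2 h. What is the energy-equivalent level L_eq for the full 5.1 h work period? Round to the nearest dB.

82 dB

The energy average is taken in the linear domain: L_eq = 10·log₁₀[(Σ tᵢ·10^(Lᵢ/10))/T], T = 5.1 h.
Σ tᵢ·10^(Lᵢ/10) = 1.9·10^(86.4/10) + 3.2·10^(61.0/10) = 8.334e+08.
L_eq = 10·log₁₀(8.334e+08/5.1) = 82.13 dB.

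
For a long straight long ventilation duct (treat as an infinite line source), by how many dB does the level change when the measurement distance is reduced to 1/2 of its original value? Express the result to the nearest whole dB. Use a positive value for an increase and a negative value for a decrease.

+3 dB

A line source loses 3 dB per doubling of distance; generally ΔL = −10·log₁₀(r₂/r₁).
ΔL = −10·log₁₀(0.5) = +3.01 dB.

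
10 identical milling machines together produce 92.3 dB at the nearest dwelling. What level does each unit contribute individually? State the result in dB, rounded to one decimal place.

For N identical incoherent sources L_total = L₁ + 10·log₁₀ N, so L₁ = 92.3 − 10·log₁₀(10) = 92.3 − 10.000.

82.3 dB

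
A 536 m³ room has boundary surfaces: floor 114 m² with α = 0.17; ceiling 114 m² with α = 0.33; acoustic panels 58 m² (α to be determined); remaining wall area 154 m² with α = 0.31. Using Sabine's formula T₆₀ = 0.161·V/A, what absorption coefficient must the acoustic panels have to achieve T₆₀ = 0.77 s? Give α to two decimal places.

0.13

A = 0.161·V/T₆₀ = 0.161·536/0.77 = 112.07 m² sabins.
Absorption from the other surfaces = 114·0.17 + 114·0.33 + 154·0.31 = 104.74 m², so the acoustic panels must supply 7.33 m² over 58 m².
α = 7.33/58 = 0.126.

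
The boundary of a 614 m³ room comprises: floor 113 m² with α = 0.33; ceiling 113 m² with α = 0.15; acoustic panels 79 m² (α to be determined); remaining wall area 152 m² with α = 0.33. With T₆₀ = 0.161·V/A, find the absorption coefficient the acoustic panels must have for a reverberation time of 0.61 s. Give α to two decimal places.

From T₆₀ = 0.161·V/A, the target T₆₀ = 0.61 s needs A = 0.161·614/0.61 = 162.06 m².
Absorption from the other surfaces = 113·0.33 + 113·0.15 + 152·0.33 = 104.40 m², so the acoustic panels must supply 57.66 m² over 79 m².
α = 57.66/79 = 0.730.

0.73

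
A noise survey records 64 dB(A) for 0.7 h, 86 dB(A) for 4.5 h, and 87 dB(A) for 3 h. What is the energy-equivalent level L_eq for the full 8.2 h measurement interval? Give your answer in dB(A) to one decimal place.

86.0 dB(A)

L_eq = 10·log₁₀[(1/T)·Σ tᵢ·10^(Lᵢ/10)] with T = 8.2 h.
Σ tᵢ·10^(Lᵢ/10) = 0.7·10^(64/10) + 4.5·10^(86/10) + 3·10^(87/10) = 3.297e+09.
L_eq = 10·log₁₀(3.297e+09/8.2) = 86.04 dB(A).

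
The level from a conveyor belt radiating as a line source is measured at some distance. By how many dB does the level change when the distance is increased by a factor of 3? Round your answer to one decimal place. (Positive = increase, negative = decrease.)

-4.8 dB

Line-source spreading: ΔL = −10·log₁₀(r₂/r₁).
ΔL = −10·log₁₀(3) = -4.77 dB.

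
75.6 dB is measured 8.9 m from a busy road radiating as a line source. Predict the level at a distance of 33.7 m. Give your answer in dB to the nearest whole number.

Line-source attenuation: ΔL = 10·log₁₀(r₂/r₁) = 10·log₁₀(33.7/8.9) = 5.782 dB.
L₂ = 75.6 − 10·log₁₀(33.7/8.9) = 75.6 − 5.782 = 69.82 dB.

70 dB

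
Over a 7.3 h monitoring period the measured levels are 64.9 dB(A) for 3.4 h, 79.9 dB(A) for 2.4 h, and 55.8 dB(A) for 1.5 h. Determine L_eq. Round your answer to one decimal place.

The energy average is taken in the linear domain: L_eq = 10·log₁₀[(Σ tᵢ·10^(Lᵢ/10))/T], T = 7.3 h.
Σ tᵢ·10^(Lᵢ/10) = 3.4·10^(64.9/10) + 2.4·10^(79.9/10) + 1.5·10^(55.8/10) = 2.456e+08.
L_eq = 10·log₁₀(2.456e+08/7.3) = 75.27 dB(A).

75.3 dB(A)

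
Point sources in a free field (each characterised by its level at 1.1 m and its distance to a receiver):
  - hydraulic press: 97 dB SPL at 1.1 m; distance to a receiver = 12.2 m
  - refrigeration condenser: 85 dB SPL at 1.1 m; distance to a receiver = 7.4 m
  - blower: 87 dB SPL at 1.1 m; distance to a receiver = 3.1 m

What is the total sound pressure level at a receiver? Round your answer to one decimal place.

80.4 dB SPL

Propagate each source to the receiver with L = L_ref − 20·log₁₀(r/r_ref), then add intensities.
hydraulic press: 97 − 20·log₁₀(12.2/1.1) = 97 − 20.90 = 76.10 dB SPL.
refrigeration condenser: 85 − 20·log₁₀(7.4/1.1) = 85 − 16.56 = 68.44 dB SPL.
blower: 87 − 20·log₁₀(3.1/1.1) = 87 − 9.00 = 78.00 dB SPL.
Σ 10^(L/10) = 1.108e+08 → L_total = 10·log₁₀(1.108e+08) = 80.45 dB SPL.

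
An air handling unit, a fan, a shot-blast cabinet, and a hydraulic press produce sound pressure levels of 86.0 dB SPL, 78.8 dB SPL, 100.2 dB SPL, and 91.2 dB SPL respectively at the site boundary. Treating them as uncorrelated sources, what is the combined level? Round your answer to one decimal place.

Incoherent sources combine by intensity addition: L_total = 10·log₁₀(Σ 10^(L_i/10)).
Σ 10^(L/10) = 10^(86.0/10) + 10^(78.8/10) + 10^(100.2/10) + 10^(91.2/10) = 1.226e+10.
L_total = 10·log₁₀(1.226e+10) = 100.89 dB SPL.

100.9 dB SPL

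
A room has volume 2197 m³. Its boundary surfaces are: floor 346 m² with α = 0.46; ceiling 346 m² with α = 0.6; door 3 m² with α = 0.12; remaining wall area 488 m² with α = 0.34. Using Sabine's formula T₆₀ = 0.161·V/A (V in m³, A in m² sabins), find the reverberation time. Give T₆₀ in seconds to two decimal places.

0.66 s

Summing Sᵢαᵢ: 346·0.46 + 346·0.6 + 3·0.12 + 488·0.34 = 533.04 m².
T₆₀ = 0.161·V/A = 0.161·2197/533.04 = 0.664 s.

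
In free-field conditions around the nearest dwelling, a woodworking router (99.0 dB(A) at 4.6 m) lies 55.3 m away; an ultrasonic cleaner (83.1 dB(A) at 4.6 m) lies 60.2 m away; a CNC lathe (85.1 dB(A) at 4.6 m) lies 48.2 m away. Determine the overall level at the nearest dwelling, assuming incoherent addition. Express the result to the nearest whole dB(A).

78 dB(A)

Propagate each source to the receiver with L = L_ref − 20·log₁₀(r/r_ref), then add intensities.
woodworking router: 99.0 − 20·log₁₀(55.3/4.6) = 99.0 − 21.60 = 77.40 dB(A).
ultrasonic cleaner: 83.1 − 20·log₁₀(60.2/4.6) = 83.1 − 22.34 = 60.76 dB(A).
CNC lathe: 85.1 − 20·log₁₀(48.2/4.6) = 85.1 − 20.41 = 64.69 dB(A).
Σ 10^(L/10) = 5.910e+07 → L_total = 10·log₁₀(5.910e+07) = 77.72 dB(A).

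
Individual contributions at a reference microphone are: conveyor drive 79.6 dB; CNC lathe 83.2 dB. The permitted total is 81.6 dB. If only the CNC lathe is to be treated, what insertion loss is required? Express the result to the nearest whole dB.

Fixed contribution from the other source: Σ 10^(L/10) = 10^(79.6/10) = 9.120e+07 (79.60 dB).
To meet 81.6 dB overall, the treated CNC lathe may contribute at most 10^(81.6/10) − 9.120e+07 = 5.334e+07, i.e. 77.27 dB.
Required insertion loss = 83.2 − 77.27 = 5.93 dB.

6 dB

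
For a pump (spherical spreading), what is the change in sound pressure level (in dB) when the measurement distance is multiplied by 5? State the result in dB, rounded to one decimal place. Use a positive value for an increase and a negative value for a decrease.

Point-source spreading: ΔL = −20·log₁₀(r₂/r₁).
ΔL = −20·log₁₀(5) = -13.98 dB.

-14.0 dB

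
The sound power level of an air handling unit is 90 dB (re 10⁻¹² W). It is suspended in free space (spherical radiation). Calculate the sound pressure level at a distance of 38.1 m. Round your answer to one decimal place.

The power spreads over a sphere of area 4π·r², so L_p = L_w − 10·log₁₀(4π·r²).
4π·r² = 1.824e+04 m², 10·log₁₀ of that is 42.611 dB.
L_p = 90 − 42.611 = 47.39 dB.

47.4 dB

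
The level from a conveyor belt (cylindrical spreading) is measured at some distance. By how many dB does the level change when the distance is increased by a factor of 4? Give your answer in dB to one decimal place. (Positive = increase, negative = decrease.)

With cylindrical spreading the level changes by −10·log₁₀(r₂/r₁).
ΔL = −10·log₁₀(4) = -6.02 dB.

-6.0 dB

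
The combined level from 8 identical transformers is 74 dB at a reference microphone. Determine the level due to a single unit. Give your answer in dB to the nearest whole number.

65 dB

For N identical incoherent sources L_total = L₁ + 10·log₁₀ N, so L₁ = 74 − 10·log₁₀(8) = 74 − 9.031.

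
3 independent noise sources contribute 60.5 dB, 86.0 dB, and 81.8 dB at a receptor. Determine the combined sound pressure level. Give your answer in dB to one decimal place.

Incoherent sources combine by intensity addition: L_total = 10·log₁₀(Σ 10^(L_i/10)).
Σ 10^(L/10) = 10^(60.5/10) + 10^(86.0/10) + 10^(81.8/10) = 5.506e+08.
L_total = 10·log₁₀(5.506e+08) = 87.41 dB.

87.4 dB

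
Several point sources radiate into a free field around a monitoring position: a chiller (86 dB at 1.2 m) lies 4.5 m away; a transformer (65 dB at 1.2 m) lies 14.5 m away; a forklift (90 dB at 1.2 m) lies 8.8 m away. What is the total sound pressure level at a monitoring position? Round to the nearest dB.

Propagate each source to the receiver with L = L_ref − 20·log₁₀(r/r_ref), then add intensities.
chiller: 86 − 20·log₁₀(4.5/1.2) = 86 − 11.48 = 74.52 dB.
transformer: 65 − 20·log₁₀(14.5/1.2) = 65 − 21.64 = 43.36 dB.
forklift: 90 − 20·log₁₀(8.8/1.2) = 90 − 17.31 = 72.69 dB.
Σ 10^(L/10) = 4.693e+07 → L_total = 10·log₁₀(4.693e+07) = 76.71 dB.

77 dB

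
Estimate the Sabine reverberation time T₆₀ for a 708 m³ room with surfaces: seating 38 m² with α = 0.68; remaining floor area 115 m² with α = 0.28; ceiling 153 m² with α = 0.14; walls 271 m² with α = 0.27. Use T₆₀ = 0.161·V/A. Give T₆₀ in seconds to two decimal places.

0.75 s

A = Σ Sᵢαᵢ = 38·0.68 + 115·0.28 + 153·0.14 + 271·0.27 = 152.63 m².
T₆₀ = 0.161 × 708 / 152.63 = 0.747 s.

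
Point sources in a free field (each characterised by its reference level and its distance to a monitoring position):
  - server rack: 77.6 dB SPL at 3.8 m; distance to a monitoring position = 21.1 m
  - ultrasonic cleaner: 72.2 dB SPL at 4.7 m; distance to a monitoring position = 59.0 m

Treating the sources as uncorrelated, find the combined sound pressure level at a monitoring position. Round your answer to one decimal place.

62.9 dB SPL

First find each source's level at the receiver (point-source: −20·log₁₀(r/r_ref)), then combine on an intensity basis.
server rack: 77.6 − 20·log₁₀(21.1/3.8) = 77.6 − 14.89 = 62.71 dB SPL.
ultrasonic cleaner: 72.2 − 20·log₁₀(59.0/4.7) = 72.2 − 21.98 = 50.22 dB SPL.
Σ 10^(L/10) = 1.972e+06 → L_total = 10·log₁₀(1.972e+06) = 62.95 dB SPL.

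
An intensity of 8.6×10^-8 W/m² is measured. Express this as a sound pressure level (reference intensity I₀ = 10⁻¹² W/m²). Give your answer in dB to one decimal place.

L = 10·log₁₀(I/I₀) = 10·log₁₀(8.6×10^-8/10⁻¹²) = 10·log₁₀(8.6×10^4).
L = 10·(0.9345 + 4) = 49.34 dB.

49.3 dB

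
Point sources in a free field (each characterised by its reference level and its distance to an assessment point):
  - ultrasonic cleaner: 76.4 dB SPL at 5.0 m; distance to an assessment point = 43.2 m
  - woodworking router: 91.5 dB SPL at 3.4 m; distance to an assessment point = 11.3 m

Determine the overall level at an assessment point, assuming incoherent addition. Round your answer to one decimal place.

Apply inverse-square spreading to bring every level to the receiver, then sum 10^(L/10).
ultrasonic cleaner: 76.4 − 20·log₁₀(43.2/5.0) = 76.4 − 18.73 = 57.67 dB SPL.
woodworking router: 91.5 − 20·log₁₀(11.3/3.4) = 91.5 − 10.43 = 81.07 dB SPL.
Σ 10^(L/10) = 1.285e+08 → L_total = 10·log₁₀(1.285e+08) = 81.09 dB SPL.

81.1 dB SPL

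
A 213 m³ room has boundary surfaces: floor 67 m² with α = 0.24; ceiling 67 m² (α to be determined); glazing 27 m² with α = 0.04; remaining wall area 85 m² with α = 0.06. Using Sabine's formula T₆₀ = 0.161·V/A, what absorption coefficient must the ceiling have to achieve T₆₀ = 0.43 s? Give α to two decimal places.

From T₆₀ = 0.161·V/A, the target T₆₀ = 0.43 s needs A = 0.161·213/0.43 = 79.75 m².
Absorption from the other surfaces = 67·0.24 + 27·0.04 + 85·0.06 = 22.26 m², so the ceiling must supply 57.49 m² over 67 m².
α = 57.49/67 = 0.858.

0.86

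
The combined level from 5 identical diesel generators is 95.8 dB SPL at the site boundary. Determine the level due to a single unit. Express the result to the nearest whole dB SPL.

Dividing the total intensity by 5 lowers the level by 10·log₁₀ 5 = 6.990 dB: L₁ = 95.8 − 6.990.

89 dB SPL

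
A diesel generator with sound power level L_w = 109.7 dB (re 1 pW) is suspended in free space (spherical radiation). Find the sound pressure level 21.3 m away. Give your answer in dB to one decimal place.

72.1 dB

Free-field spherical radiation: L_p = L_w − 10·log₁₀(4π·r²), r = 21.3 m.
4π·r² = 5701 m², 10·log₁₀ of that is 37.560 dB.
L_p = 109.7 − 37.560 = 72.14 dB.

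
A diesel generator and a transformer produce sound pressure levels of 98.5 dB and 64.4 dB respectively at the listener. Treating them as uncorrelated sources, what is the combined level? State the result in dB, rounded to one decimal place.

For uncorrelated sources the intensities add, so convert each level to linear form, sum, and take 10·log₁₀ of the total.
Σ 10^(L/10) = 10^(98.5/10) + 10^(64.4/10) = 7.082e+09.
L_total = 10·log₁₀(7.082e+09) = 98.50 dB.

98.5 dB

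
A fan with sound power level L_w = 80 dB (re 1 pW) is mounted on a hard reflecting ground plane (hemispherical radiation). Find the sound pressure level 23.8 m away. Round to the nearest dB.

Free-field hemispherical radiation: L_p = L_w − 10·log₁₀(2π·r²), r = 23.8 m.
2π·r² = 3559 m², 10·log₁₀ of that is 35.513 dB.
L_p = 80 − 35.513 = 44.49 dB.

44 dB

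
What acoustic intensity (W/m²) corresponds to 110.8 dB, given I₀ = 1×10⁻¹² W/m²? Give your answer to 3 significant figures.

I = I₀·10^(L/10) = 10⁻¹² × 10^(110.8/10) = 10^(-0.920).

0.120 W/m²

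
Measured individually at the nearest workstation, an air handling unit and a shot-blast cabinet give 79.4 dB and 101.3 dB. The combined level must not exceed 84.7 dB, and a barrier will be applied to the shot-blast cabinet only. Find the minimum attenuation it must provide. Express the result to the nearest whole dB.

18 dB

The untreated sources together contribute 10^(79.4/10) = 8.710e+07, i.e. 79.40 dB.
To meet 84.7 dB overall, the treated shot-blast cabinet may contribute at most 10^(84.7/10) − 8.710e+07 = 2.080e+08, i.e. 83.18 dB.
Required insertion loss = 101.3 − 83.18 = 18.12 dB.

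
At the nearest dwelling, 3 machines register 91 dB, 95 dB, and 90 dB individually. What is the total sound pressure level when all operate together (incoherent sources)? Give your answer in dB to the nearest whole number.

For uncorrelated sources the intensities add, so convert each level to linear form, sum, and take 10·log₁₀ of the total.
Σ 10^(L/10) = 10^(91/10) + 10^(95/10) + 10^(90/10) = 5.421e+09.
L_total = 10·log₁₀(5.421e+09) = 97.34 dB.

97 dB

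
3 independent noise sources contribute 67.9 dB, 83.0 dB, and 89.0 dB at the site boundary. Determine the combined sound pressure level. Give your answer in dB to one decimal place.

90.0 dB

Incoherent sources combine by intensity addition: L_total = 10·log₁₀(Σ 10^(L_i/10)).
Σ 10^(L/10) = 10^(67.9/10) + 10^(83.0/10) + 10^(89.0/10) = 1.000e+09.
L_total = 10·log₁₀(1.000e+09) = 90.00 dB.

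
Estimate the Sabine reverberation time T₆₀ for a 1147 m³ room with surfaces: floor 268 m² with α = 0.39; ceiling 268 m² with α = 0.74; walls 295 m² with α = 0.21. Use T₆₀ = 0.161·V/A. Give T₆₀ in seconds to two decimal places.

0.51 s

A = Σ Sᵢαᵢ = 268·0.39 + 268·0.74 + 295·0.21 = 364.79 m².
T₆₀ = 0.161·V/A = 0.161·1147/364.79 = 0.506 s.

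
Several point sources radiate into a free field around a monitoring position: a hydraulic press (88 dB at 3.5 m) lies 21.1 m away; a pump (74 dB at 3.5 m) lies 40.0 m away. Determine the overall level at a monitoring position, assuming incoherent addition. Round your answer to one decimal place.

72.4 dB

Propagate each source to the receiver with L = L_ref − 20·log₁₀(r/r_ref), then add intensities.
hydraulic press: 88 − 20·log₁₀(21.1/3.5) = 88 − 15.60 = 72.40 dB.
pump: 74 − 20·log₁₀(40.0/3.5) = 74 − 21.16 = 52.84 dB.
Σ 10^(L/10) = 1.755e+07 → L_total = 10·log₁₀(1.755e+07) = 72.44 dB.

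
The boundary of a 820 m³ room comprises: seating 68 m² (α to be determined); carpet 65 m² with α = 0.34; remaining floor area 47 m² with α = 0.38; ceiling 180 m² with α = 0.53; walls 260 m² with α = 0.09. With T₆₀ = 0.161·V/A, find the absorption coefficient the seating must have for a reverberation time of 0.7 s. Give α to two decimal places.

Required total absorption A = 0.161·820/0.7 = 188.60 m².
Absorption from the other surfaces = 65·0.34 + 47·0.38 + 180·0.53 + 260·0.09 = 158.76 m², so the seating must supply 29.84 m² over 68 m².
α = 29.84/68 = 0.439.

0.44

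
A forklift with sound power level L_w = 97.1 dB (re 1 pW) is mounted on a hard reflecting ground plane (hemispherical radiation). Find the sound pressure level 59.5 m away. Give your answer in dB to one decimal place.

The power spreads over a hemisphere of area 2π·r², so L_p = L_w − 10·log₁₀(2π·r²).
2π·r² = 2.224e+04 m², 10·log₁₀ of that is 43.472 dB.
L_p = 97.1 − 43.472 = 53.63 dB.

53.6 dB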